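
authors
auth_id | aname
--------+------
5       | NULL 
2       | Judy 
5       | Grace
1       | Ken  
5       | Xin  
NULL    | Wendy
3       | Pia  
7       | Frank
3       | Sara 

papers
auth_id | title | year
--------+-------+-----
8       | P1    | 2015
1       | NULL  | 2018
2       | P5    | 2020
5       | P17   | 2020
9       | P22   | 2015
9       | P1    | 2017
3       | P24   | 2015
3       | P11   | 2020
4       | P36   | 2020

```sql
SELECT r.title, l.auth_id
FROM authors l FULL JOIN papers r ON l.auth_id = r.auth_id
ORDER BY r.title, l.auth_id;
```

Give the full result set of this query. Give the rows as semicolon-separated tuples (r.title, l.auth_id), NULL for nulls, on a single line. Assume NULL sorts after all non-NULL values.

(P1, NULL); (P1, NULL); (P11, 3); (P11, 3); (P17, 5); (P17, 5); (P17, 5); (P22, NULL); (P24, 3); (P24, 3); (P36, NULL); (P5, 2); (NULL, 1); (NULL, 7); (NULL, NULL)

FULL OUTER JOIN keeps every row from both sides; unmatched rows get NULL for the other side's columns.
Matching on l.auth_id = r.auth_id. A NULL in a compared column never satisfies the condition.
- auth_id=5: 1 matching r row(s), so 1 row(s) emitted.
- auth_id=2: 1 matching r row(s), so 1 row(s) emitted.
- auth_id=5: 1 matching r row(s), so 1 row(s) emitted.
- auth_id=1: 1 matching r row(s), so 1 row(s) emitted.
- auth_id=5: 1 matching r row(s), so 1 row(s) emitted.
- auth_id=NULL: no r row matches, row kept with r columns NULL.
- auth_id=3: 2 matching r row(s), so 2 row(s) emitted.
- auth_id=7: no r row matches, row kept with r columns NULL.
- auth_id=3: 2 matching r row(s), so 2 row(s) emitted.
- 4 row(s) from r found no l partner → padded with NULL.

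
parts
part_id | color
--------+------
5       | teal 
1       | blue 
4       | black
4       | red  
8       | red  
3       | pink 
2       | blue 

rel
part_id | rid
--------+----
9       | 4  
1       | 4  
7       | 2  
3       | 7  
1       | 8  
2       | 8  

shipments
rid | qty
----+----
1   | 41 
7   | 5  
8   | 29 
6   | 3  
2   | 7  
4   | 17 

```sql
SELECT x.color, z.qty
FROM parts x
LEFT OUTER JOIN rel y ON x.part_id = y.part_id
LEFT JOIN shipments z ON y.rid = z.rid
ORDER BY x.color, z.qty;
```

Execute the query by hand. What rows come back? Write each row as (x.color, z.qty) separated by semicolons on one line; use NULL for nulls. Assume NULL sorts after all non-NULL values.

(black, NULL); (blue, 17); (blue, 29); (blue, 29); (pink, 5); (red, NULL); (red, NULL); (teal, NULL)

Evaluate left to right. First `parts x LEFT JOIN rel y` on part_id: 8 row(s).
Then LEFT JOIN `shipments z` on rid: each of those 8 rows is kept; rows whose y.rid has no match in z get NULL for z's columns.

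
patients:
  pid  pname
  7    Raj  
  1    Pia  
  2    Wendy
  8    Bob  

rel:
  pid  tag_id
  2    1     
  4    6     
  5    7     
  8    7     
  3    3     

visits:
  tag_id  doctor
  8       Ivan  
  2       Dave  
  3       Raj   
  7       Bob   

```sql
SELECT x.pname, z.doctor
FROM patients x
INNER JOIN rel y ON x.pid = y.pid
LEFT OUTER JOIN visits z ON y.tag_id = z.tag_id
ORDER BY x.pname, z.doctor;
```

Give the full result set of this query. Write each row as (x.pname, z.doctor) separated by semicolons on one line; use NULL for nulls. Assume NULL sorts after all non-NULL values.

Joins associate left-to-right: patients INNER JOIN rel on pid gives 2 intermediate row(s).
Then LEFT JOIN `visits z` on tag_id: each of those 2 rows is kept; rows whose y.tag_id has no match in z get NULL for z's columns.

(Bob, Bob); (Wendy, NULL)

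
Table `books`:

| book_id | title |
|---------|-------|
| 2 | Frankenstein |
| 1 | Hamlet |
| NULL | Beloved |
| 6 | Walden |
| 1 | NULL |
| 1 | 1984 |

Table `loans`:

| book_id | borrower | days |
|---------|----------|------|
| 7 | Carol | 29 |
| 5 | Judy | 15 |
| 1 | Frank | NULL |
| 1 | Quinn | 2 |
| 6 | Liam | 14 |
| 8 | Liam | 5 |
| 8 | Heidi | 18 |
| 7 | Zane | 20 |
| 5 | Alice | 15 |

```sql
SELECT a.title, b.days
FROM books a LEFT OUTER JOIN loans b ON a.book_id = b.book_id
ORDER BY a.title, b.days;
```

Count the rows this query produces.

9

LEFT JOIN keeps every row from `books`; unmatched rows get NULL for `loans`'s columns.
Matching on a.book_id = b.book_id. A NULL in a compared column never satisfies the condition.
- a row (book_id=2): no match → kept, b columns NULL.
- a row (book_id=1): matches 2 b row(s) → 2 output row(s).
- a row (book_id=NULL): no match → kept, b columns NULL.
- a row (book_id=6): matches 1 b row(s) → 1 output row(s).
- a row (book_id=1): matches 2 b row(s) → 2 output row(s).
- a row (book_id=1): matches 2 b row(s) → 2 output row(s).
Total: 7 matched + 2 padded = 9 rows.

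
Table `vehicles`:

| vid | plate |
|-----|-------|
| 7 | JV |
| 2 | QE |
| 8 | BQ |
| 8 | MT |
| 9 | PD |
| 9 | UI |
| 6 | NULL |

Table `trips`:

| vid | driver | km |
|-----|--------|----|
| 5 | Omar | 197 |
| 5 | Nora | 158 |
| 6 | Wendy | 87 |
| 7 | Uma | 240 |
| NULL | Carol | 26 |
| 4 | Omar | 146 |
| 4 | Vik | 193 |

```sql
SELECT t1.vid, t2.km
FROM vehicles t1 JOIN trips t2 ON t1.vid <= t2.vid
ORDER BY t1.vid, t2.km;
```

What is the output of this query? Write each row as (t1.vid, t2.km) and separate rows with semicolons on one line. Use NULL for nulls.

(2, 87); (2, 146); (2, 158); (2, 193); (2, 197); (2, 240); (6, 87); (6, 240); (7, 240)

INNER JOIN keeps only pairs where the ON condition holds.
Matching on t1.vid <= t2.vid. A NULL in a compared column never satisfies the condition.
- t1 row (vid=7): matches 1 t2 row(s) → 1 output row(s).
- t1 row (vid=2): matches 6 t2 row(s) → 6 output row(s).
- t1 row (vid=8): no match → dropped.
- t1 row (vid=8): no match → dropped.
- t1 row (vid=9): no match → dropped.
- t1 row (vid=9): no match → dropped.
- t1 row (vid=6): matches 2 t2 row(s) → 2 output row(s).
After projecting and ordering:
t1.vid | t2.km
2 | 87
2 | 146
2 | 158
2 | 193
2 | 197
2 | 240
6 | 87
6 | 240
7 | 240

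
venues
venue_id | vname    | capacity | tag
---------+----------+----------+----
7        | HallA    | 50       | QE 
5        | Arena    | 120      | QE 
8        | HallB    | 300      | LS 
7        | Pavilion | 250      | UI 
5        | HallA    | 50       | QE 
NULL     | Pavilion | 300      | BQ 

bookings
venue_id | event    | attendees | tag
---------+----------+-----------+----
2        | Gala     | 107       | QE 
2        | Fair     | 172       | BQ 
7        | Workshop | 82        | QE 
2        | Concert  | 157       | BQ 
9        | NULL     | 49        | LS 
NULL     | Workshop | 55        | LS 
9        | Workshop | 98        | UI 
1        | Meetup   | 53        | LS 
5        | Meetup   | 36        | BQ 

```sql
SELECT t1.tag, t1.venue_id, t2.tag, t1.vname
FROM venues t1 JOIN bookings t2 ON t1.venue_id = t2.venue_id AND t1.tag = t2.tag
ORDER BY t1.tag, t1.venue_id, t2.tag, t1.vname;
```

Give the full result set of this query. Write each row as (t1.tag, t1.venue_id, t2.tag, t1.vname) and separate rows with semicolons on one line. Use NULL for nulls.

(QE, 7, QE, HallA)

INNER JOIN keeps only pairs where the ON condition holds.
Matching on t1.venue_id = t2.venue_id AND t1.tag = t2.tag. A NULL in a compared column never satisfies the condition.
Matched pairs: 1.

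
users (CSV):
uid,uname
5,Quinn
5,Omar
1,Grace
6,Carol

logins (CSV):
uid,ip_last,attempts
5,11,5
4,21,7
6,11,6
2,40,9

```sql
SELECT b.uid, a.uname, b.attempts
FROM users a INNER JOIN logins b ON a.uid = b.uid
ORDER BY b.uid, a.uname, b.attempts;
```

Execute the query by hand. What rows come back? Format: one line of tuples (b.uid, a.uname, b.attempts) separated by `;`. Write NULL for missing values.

(5, Omar, 5); (5, Quinn, 5); (6, Carol, 6)

INNER JOIN keeps only pairs where the ON condition holds.
Matching on a.uid = b.uid.
- a row (uid=5): matches 1 b row(s) → 1 output row(s).
- a row (uid=5): matches 1 b row(s) → 1 output row(s).
- a row (uid=1): no match → dropped.
- a row (uid=6): matches 1 b row(s) → 1 output row(s).
After projecting and ordering:
b.uid | a.uname | b.attempts
5 | Omar | 5
5 | Quinn | 5
6 | Carol | 6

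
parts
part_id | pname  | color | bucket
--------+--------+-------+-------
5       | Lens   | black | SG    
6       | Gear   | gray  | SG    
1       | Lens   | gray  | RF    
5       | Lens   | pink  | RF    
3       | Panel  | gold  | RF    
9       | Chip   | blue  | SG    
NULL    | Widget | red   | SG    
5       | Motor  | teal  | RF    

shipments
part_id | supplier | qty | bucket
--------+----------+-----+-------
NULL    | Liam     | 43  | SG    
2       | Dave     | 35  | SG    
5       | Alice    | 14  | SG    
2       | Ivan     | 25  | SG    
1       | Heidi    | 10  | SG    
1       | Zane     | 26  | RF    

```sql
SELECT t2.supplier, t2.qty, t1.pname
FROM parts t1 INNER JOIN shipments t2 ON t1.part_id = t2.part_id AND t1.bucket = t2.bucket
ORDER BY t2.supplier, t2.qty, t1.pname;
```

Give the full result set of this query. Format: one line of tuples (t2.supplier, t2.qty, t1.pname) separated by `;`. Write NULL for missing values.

(Alice, 14, Lens); (Zane, 26, Lens)

INNER JOIN keeps only pairs where the ON condition holds.
Matching on t1.part_id = t2.part_id AND t1.bucket = t2.bucket. A NULL in a compared column never satisfies the condition.
- part_id=5, bucket=SG: 1 matching t2 row(s), so 1 row(s) emitted.
- part_id=6, bucket=SG: no matching t2 row, dropped.
- part_id=1, bucket=RF: 1 matching t2 row(s), so 1 row(s) emitted.
- part_id=5, bucket=RF: no matching t2 row, dropped.
- part_id=3, bucket=RF: no matching t2 row, dropped.
- part_id=9, bucket=SG: no matching t2 row, dropped.
- part_id=NULL, bucket=SG: no matching t2 row, dropped.
- part_id=5, bucket=RF: no matching t2 row, dropped.
After projecting and ordering:
t2.supplier | t2.qty | t1.pname
Alice | 14 | Lens
Zane | 26 | Lens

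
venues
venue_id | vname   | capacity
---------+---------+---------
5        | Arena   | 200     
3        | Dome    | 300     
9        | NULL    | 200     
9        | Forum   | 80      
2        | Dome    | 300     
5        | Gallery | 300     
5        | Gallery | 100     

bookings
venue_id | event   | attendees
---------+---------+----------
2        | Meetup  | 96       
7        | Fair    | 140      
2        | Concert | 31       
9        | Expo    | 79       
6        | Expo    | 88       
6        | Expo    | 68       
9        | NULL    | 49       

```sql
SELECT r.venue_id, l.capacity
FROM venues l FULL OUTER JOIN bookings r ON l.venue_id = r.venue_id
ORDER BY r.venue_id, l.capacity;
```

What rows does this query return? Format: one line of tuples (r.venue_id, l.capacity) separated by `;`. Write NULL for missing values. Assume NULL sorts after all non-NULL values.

(2, 300); (2, 300); (6, NULL); (6, NULL); (7, NULL); (9, 80); (9, 80); (9, 200); (9, 200); (NULL, 100); (NULL, 200); (NULL, 300); (NULL, 300)

FULL OUTER JOIN keeps every row from both sides; unmatched rows get NULL for the other side's columns.
Matching on l.venue_id = r.venue_id.
Matched pairs: 6; unmatched l rows kept: 4; unmatched r rows kept: 3.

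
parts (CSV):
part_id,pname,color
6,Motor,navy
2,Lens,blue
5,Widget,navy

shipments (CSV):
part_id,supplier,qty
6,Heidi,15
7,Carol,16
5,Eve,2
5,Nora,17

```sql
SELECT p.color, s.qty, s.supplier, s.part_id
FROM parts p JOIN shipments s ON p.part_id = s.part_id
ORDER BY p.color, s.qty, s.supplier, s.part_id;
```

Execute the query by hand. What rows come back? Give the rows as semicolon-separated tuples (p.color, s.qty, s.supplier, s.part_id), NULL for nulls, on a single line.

INNER JOIN keeps only pairs where the ON condition holds.
Matching on p.part_id = s.part_id.
- p[0] part_id=6 → 1 match(es) in s → 1 row(s).
- p[1] part_id=2 → no match; dropped.
- p[2] part_id=5 → 2 match(es) in s → 2 row(s).
After projecting and ordering:
p.color | s.qty | s.supplier | s.part_id
navy | 2 | Eve | 5
navy | 15 | Heidi | 6
navy | 17 | Nora | 5

(navy, 2, Eve, 5); (navy, 15, Heidi, 6); (navy, 17, Nora, 5)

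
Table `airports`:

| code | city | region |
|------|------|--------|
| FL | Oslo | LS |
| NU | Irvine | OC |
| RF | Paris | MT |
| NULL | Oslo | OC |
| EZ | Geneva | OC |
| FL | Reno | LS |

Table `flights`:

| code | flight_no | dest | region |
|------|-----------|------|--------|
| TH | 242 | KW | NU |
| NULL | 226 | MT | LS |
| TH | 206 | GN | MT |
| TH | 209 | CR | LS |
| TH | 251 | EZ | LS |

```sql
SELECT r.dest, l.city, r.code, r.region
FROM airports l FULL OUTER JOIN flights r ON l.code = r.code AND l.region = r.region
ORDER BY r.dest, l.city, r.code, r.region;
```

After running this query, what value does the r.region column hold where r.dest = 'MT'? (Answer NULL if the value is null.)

FULL OUTER JOIN keeps every row from both sides; unmatched rows get NULL for the other side's columns.
Matching on l.code = r.code AND l.region = r.region. A NULL in a compared column never satisfies the condition.
- l[0] code=FL, region=LS → no match; kept with NULLs on the r side.
- l[1] code=NU, region=OC → no match; kept with NULLs on the r side.
- l[2] code=RF, region=MT → no match; kept with NULLs on the r side.
- l[3] code=NULL, region=OC → no match; kept with NULLs on the r side.
- l[4] code=EZ, region=OC → no match; kept with NULLs on the r side.
- l[5] code=FL, region=LS → no match; kept with NULLs on the r side.
- 5 row(s) from r found no l partner → padded with NULL.

LS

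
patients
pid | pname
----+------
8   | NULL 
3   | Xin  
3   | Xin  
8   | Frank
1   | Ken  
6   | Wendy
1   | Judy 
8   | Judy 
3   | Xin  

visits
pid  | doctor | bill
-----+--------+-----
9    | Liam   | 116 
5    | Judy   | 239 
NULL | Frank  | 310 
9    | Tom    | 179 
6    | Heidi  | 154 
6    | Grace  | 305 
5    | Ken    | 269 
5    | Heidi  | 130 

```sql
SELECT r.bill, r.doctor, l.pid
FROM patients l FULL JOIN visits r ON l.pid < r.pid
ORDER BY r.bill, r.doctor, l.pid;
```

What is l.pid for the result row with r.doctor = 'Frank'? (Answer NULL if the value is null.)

FULL OUTER JOIN keeps every row from both sides; unmatched rows get NULL for the other side's columns.
Matching on l.pid < r.pid. A NULL in a compared column never satisfies the condition.
- pid=8: 2 matching r row(s), so 2 row(s) emitted.
- pid=3: 7 matching r row(s), so 7 row(s) emitted.
- pid=3: 7 matching r row(s), so 7 row(s) emitted.
- pid=8: 2 matching r row(s), so 2 row(s) emitted.
- pid=1: 7 matching r row(s), so 7 row(s) emitted.
- pid=6: 2 matching r row(s), so 2 row(s) emitted.
- pid=1: 7 matching r row(s), so 7 row(s) emitted.
- pid=8: 2 matching r row(s), so 2 row(s) emitted.
- pid=3: 7 matching r row(s), so 7 row(s) emitted.
- 1 row(s) from r found no l partner → padded with NULL.

NULL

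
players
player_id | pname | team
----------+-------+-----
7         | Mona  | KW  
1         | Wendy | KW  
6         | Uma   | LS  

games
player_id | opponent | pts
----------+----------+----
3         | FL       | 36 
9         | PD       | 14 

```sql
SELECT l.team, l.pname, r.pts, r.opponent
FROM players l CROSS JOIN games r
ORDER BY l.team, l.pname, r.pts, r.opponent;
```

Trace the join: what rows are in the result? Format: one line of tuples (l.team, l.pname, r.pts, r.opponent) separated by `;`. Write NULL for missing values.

CROSS JOIN pairs every row of `players` with every row of `games`: 3 × 2 = 6 rows.
After projecting and ordering:
l.team | l.pname | r.pts | r.opponent
KW | Mona | 14 | PD
KW | Mona | 36 | FL
KW | Wendy | 14 | PD
KW | Wendy | 36 | FL
LS | Uma | 14 | PD
LS | Uma | 36 | FL

(KW, Mona, 14, PD); (KW, Mona, 36, FL); (KW, Wendy, 14, PD); (KW, Wendy, 36, FL); (LS, Uma, 14, PD); (LS, Uma, 36, FL)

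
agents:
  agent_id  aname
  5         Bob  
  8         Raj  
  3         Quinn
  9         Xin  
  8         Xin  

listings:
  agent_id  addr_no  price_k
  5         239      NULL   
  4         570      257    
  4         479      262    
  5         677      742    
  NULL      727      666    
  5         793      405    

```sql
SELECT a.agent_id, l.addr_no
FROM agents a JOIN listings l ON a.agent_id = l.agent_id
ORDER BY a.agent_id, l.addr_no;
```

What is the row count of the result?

3

INNER JOIN keeps only pairs where the ON condition holds.
Matching on a.agent_id = l.agent_id. A NULL in a compared column never satisfies the condition.
- a row (agent_id=5): matches 3 l row(s) → 3 output row(s).
- a row (agent_id=8): no match → dropped.
- a row (agent_id=3): no match → dropped.
- a row (agent_id=9): no match → dropped.
- a row (agent_id=8): no match → dropped.
Total: 3 rows.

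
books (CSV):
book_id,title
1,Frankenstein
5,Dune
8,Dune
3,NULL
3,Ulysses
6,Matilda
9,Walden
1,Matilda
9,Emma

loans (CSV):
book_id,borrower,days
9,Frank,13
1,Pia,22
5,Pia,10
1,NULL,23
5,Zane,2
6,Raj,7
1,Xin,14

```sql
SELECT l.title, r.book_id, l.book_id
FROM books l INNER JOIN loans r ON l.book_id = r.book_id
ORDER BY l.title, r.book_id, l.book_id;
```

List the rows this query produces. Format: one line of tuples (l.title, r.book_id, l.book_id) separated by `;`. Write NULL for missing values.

INNER JOIN keeps only pairs where the ON condition holds.
Matching on l.book_id = r.book_id.
- l[0] book_id=1 → 3 match(es) in r → 3 row(s).
- l[1] book_id=5 → 2 match(es) in r → 2 row(s).
- l[2] book_id=8 → no match; dropped.
- l[3] book_id=3 → no match; dropped.
- l[4] book_id=3 → no match; dropped.
- l[5] book_id=6 → 1 match(es) in r → 1 row(s).
- l[6] book_id=9 → 1 match(es) in r → 1 row(s).
- l[7] book_id=1 → 3 match(es) in r → 3 row(s).
- l[8] book_id=9 → 1 match(es) in r → 1 row(s).

(Dune, 5, 5); (Dune, 5, 5); (Emma, 9, 9); (Frankenstein, 1, 1); (Frankenstein, 1, 1); (Frankenstein, 1, 1); (Matilda, 1, 1); (Matilda, 1, 1); (Matilda, 1, 1); (Matilda, 6, 6); (Walden, 9, 9)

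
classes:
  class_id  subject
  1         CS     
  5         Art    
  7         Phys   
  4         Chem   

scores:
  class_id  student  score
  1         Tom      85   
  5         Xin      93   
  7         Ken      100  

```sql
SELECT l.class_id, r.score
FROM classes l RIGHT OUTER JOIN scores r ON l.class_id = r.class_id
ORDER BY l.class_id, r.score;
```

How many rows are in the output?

3

RIGHT JOIN keeps every row from `scores`; unmatched rows get NULL for `classes`'s columns.
Matching on l.class_id = r.class_id.
- l[0] class_id=1 → 1 match(es) in r → 1 row(s).
- l[1] class_id=5 → 1 match(es) in r → 1 row(s).
- l[2] class_id=7 → 1 match(es) in r → 1 row(s).
- l[3] class_id=4 → no match.
- every r row matched at least one l row.
Total: 3 rows.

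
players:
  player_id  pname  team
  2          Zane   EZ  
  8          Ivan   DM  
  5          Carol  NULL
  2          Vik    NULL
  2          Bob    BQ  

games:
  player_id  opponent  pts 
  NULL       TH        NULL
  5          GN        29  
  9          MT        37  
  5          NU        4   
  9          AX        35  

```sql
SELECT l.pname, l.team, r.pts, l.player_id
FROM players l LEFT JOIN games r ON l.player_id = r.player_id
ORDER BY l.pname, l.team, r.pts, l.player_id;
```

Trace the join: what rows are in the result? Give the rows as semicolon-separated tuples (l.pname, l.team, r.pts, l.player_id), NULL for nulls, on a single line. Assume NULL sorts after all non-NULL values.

LEFT JOIN keeps every row from `players`; unmatched rows get NULL for `games`'s columns.
Matching on l.player_id = r.player_id. A NULL in a compared column never satisfies the condition.
- l row (player_id=2): no match → kept, r columns NULL.
- l row (player_id=8): no match → kept, r columns NULL.
- l row (player_id=5): matches 2 r row(s) → 2 output row(s).
- l row (player_id=2): no match → kept, r columns NULL.
- l row (player_id=2): no match → kept, r columns NULL.
After projecting and ordering:
l.pname | l.team | r.pts | l.player_id
Bob | BQ | NULL | 2
Carol | NULL | 4 | 5
Carol | NULL | 29 | 5
Ivan | DM | NULL | 8
Vik | NULL | NULL | 2
Zane | EZ | NULL | 2

(Bob, BQ, NULL, 2); (Carol, NULL, 4, 5); (Carol, NULL, 29, 5); (Ivan, DM, NULL, 8); (Vik, NULL, NULL, 2); (Zane, EZ, NULL, 2)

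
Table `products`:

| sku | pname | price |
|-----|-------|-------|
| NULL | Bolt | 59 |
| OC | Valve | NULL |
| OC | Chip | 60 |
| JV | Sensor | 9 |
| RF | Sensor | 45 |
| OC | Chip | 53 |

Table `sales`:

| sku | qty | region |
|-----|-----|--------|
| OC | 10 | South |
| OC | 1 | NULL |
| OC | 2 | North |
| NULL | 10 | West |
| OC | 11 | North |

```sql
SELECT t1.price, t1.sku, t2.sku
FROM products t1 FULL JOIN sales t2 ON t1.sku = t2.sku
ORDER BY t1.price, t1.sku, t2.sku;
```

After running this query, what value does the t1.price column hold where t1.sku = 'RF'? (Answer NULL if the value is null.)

45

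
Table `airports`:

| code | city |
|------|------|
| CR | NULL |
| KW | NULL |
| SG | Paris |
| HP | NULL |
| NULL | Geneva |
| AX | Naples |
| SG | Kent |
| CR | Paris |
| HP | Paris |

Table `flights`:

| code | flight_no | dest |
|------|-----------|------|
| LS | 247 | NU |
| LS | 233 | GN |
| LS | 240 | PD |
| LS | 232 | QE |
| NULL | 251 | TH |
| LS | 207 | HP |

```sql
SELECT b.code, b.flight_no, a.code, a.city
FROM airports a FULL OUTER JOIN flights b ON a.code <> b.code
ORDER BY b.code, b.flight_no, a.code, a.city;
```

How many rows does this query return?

FULL OUTER JOIN keeps every row from both sides; unmatched rows get NULL for the other side's columns.
Matching on a.code <> b.code. A NULL in a compared column never satisfies the condition.
- code=CR: 5 matching b row(s), so 5 row(s) emitted.
- code=KW: 5 matching b row(s), so 5 row(s) emitted.
- code=SG: 5 matching b row(s), so 5 row(s) emitted.
- code=HP: 5 matching b row(s), so 5 row(s) emitted.
- code=NULL: no b row matches, row kept with b columns NULL.
- code=AX: 5 matching b row(s), so 5 row(s) emitted.
- code=SG: 5 matching b row(s), so 5 row(s) emitted.
- code=CR: 5 matching b row(s), so 5 row(s) emitted.
- code=HP: 5 matching b row(s), so 5 row(s) emitted.
- plus 1 unmatched b row(s), each kept with NULL a columns.
Total: 40 matched + 2 padded = 42 rows.

42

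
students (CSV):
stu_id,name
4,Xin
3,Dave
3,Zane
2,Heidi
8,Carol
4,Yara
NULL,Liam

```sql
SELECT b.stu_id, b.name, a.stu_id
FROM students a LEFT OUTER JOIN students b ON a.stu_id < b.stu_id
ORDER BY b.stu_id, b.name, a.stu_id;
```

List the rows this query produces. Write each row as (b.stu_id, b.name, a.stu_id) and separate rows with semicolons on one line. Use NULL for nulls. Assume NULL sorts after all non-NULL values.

LEFT JOIN keeps every row from `students a`; unmatched rows get NULL for `students b`'s columns.
Matching on a.stu_id < b.stu_id. A NULL in a compared column never satisfies the condition.
- a (stu_id=4) pairs with 1 row(s) of b.
- a (stu_id=3) pairs with 3 row(s) of b.
- a (stu_id=3) pairs with 3 row(s) of b.
- a (stu_id=2) pairs with 5 row(s) of b.
- a (stu_id=8) has no partner → padded with NULL.
- a (stu_id=4) pairs with 1 row(s) of b.
- a (stu_id=NULL) has no partner → padded with NULL.

(3, Dave, 2); (3, Zane, 2); (4, Xin, 2); (4, Xin, 3); (4, Xin, 3); (4, Yara, 2); (4, Yara, 3); (4, Yara, 3); (8, Carol, 2); (8, Carol, 3); (8, Carol, 3); (8, Carol, 4); (8, Carol, 4); (NULL, NULL, 8); (NULL, NULL, NULL)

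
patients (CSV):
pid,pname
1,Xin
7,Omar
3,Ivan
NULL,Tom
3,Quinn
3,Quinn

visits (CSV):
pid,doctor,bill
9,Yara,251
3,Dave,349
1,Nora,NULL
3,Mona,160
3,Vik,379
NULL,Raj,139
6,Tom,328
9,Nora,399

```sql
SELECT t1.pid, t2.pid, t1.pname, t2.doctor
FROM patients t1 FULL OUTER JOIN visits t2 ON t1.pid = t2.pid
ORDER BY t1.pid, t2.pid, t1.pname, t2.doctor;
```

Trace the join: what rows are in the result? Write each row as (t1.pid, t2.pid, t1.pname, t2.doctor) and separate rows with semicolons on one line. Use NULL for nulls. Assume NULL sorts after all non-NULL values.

FULL OUTER JOIN keeps every row from both sides; unmatched rows get NULL for the other side's columns.
Matching on t1.pid = t2.pid. A NULL in a compared column never satisfies the condition.
Matched pairs: 10; unmatched t1 rows kept: 2; unmatched t2 rows kept: 4.

(1, 1, Xin, Nora); (3, 3, Ivan, Dave); (3, 3, Ivan, Mona); (3, 3, Ivan, Vik); (3, 3, Quinn, Dave); (3, 3, Quinn, Dave); (3, 3, Quinn, Mona); (3, 3, Quinn, Mona); (3, 3, Quinn, Vik); (3, 3, Quinn, Vik); (7, NULL, Omar, NULL); (NULL, 6, NULL, Tom); (NULL, 9, NULL, Nora); (NULL, 9, NULL, Yara); (NULL, NULL, Tom, NULL); (NULL, NULL, NULL, Raj)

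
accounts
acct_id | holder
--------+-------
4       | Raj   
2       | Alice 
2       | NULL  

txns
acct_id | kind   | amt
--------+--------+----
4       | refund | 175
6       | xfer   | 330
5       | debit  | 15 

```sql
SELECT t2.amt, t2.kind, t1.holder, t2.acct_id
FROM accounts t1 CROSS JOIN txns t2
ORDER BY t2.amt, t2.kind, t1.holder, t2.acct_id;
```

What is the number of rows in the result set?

9

CROSS JOIN pairs every row of `accounts` with every row of `txns`: 3 × 3 = 9 rows.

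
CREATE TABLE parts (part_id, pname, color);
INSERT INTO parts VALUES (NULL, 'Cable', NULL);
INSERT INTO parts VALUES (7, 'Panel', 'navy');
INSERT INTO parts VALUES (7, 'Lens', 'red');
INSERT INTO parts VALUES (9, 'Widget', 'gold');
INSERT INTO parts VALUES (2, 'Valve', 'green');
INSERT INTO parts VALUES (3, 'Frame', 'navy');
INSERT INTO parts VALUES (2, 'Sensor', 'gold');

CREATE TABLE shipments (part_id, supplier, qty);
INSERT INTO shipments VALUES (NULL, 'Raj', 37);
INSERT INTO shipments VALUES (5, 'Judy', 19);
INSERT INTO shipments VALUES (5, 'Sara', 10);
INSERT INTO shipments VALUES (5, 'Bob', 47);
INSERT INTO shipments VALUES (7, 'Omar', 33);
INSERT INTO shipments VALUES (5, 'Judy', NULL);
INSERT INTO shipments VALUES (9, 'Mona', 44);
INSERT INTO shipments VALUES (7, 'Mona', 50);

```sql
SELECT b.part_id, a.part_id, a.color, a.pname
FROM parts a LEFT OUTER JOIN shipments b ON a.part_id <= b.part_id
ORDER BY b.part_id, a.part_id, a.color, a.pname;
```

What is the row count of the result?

LEFT JOIN keeps every row from `parts`; unmatched rows get NULL for `shipments`'s columns.
Matching on a.part_id <= b.part_id. A NULL in a compared column never satisfies the condition.
Matched pairs: 28; unmatched a rows kept: 1.
Total: 28 matched + 1 padded = 29 rows.

29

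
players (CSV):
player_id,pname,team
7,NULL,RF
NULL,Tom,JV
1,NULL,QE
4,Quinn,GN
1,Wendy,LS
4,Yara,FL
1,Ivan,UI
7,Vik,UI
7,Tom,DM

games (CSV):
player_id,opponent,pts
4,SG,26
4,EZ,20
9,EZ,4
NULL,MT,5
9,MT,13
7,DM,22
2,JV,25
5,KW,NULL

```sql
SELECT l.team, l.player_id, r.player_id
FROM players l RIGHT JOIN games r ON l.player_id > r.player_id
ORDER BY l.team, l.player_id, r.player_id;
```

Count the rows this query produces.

RIGHT JOIN keeps every row from `games`; unmatched rows get NULL for `players`'s columns.
Matching on l.player_id > r.player_id. A NULL in a compared column never satisfies the condition.
Matched pairs: 14; unmatched r rows kept: 4.
Total: 14 matched + 4 padded = 18 rows.

18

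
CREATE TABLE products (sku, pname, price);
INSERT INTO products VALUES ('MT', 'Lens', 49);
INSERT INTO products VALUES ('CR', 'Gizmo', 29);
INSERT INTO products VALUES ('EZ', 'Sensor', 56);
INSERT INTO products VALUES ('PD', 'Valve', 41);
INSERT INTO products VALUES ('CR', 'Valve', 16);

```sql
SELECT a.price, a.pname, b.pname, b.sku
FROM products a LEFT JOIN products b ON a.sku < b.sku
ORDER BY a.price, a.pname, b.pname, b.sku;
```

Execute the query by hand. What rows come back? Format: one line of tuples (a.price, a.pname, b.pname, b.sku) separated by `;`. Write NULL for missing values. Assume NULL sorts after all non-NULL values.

(16, Valve, Lens, MT); (16, Valve, Sensor, EZ); (16, Valve, Valve, PD); (29, Gizmo, Lens, MT); (29, Gizmo, Sensor, EZ); (29, Gizmo, Valve, PD); (41, Valve, NULL, NULL); (49, Lens, Valve, PD); (56, Sensor, Lens, MT); (56, Sensor, Valve, PD)

LEFT JOIN keeps every row from `products a`; unmatched rows get NULL for `products b`'s columns.
Matching on a.sku < b.sku.
Matched pairs: 9; unmatched a rows kept: 1.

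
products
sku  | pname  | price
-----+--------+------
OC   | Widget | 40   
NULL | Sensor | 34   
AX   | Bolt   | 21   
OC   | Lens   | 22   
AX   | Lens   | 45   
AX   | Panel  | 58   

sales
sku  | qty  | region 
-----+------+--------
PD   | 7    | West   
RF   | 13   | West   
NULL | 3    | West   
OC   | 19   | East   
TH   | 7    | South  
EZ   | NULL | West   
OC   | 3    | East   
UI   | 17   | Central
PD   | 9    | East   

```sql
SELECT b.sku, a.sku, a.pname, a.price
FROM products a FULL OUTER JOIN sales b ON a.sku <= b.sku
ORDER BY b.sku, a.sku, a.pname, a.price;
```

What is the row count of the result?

40

FULL OUTER JOIN keeps every row from both sides; unmatched rows get NULL for the other side's columns.
Matching on a.sku <= b.sku. A NULL in a compared column never satisfies the condition.
- a row (sku=OC): matches 7 b row(s) → 7 output row(s).
- a row (sku=NULL): no match → kept, b columns NULL.
- a row (sku=AX): matches 8 b row(s) → 8 output row(s).
- a row (sku=OC): matches 7 b row(s) → 7 output row(s).
- a row (sku=AX): matches 8 b row(s) → 8 output row(s).
- a row (sku=AX): matches 8 b row(s) → 8 output row(s).
- 1 row(s) from b found no a partner → padded with NULL.
Total: 38 matched + 2 padded = 40 rows.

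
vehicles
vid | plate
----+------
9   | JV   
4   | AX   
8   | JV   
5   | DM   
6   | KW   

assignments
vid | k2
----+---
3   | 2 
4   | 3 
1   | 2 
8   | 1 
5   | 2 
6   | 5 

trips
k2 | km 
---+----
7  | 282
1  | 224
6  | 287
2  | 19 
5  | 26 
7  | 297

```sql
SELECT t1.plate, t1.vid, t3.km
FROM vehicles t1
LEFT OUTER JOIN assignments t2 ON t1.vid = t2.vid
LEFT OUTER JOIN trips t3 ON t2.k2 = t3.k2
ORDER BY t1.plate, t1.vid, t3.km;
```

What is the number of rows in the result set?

Step 1 — t1 LEFT JOIN t2 on vid → 5 row(s).
Then LEFT JOIN `trips t3` on k2: each of those 5 rows is kept; rows whose t2.k2 has no match in t3 get NULL for t3's columns.
Result: 5 row(s).

5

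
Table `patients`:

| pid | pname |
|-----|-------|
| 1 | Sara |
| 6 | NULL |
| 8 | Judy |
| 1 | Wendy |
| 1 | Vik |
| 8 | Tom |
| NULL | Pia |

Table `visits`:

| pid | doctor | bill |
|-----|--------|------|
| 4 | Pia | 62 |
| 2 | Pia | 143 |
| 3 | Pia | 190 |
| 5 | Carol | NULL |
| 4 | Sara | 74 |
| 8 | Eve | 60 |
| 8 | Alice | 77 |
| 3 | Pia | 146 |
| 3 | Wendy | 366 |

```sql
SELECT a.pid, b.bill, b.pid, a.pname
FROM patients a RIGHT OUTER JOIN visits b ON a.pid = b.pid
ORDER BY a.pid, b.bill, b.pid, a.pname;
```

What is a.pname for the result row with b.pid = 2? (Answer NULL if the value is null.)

RIGHT JOIN keeps every row from `visits`; unmatched rows get NULL for `patients`'s columns.
Matching on a.pid = b.pid. A NULL in a compared column never satisfies the condition.
Matched pairs: 4; unmatched b rows kept: 7.

NULL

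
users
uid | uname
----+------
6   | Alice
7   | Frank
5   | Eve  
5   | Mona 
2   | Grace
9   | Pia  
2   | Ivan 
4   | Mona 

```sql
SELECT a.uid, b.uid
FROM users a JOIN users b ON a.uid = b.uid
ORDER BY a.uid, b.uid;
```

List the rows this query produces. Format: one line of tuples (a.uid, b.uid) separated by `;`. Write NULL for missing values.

(2, 2); (2, 2); (2, 2); (2, 2); (4, 4); (5, 5); (5, 5); (5, 5); (5, 5); (6, 6); (7, 7); (9, 9)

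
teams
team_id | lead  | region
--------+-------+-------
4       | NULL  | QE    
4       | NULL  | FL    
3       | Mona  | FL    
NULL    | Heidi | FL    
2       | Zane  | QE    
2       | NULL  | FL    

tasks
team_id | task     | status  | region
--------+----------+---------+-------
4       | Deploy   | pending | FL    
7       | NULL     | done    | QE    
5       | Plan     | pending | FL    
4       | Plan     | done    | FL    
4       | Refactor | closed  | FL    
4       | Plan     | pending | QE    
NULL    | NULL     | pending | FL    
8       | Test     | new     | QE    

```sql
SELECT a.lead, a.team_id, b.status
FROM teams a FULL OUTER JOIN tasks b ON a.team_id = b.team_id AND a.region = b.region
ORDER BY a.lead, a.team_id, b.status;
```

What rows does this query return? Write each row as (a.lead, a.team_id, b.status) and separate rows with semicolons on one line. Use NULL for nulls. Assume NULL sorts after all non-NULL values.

FULL OUTER JOIN keeps every row from both sides; unmatched rows get NULL for the other side's columns.
Matching on a.team_id = b.team_id AND a.region = b.region. A NULL in a compared column never satisfies the condition.
- a[0] team_id=4, region=QE → 1 match(es) in b → 1 row(s).
- a[1] team_id=4, region=FL → 3 match(es) in b → 3 row(s).
- a[2] team_id=3, region=FL → no match; kept with NULLs on the b side.
- a[3] team_id=NULL, region=FL → no match; kept with NULLs on the b side.
- a[4] team_id=2, region=QE → no match; kept with NULLs on the b side.
- a[5] team_id=2, region=FL → no match; kept with NULLs on the b side.
- 4 b row(s) had no a match → kept, a columns NULL.

(Heidi, NULL, NULL); (Mona, 3, NULL); (Zane, 2, NULL); (NULL, 2, NULL); (NULL, 4, closed); (NULL, 4, done); (NULL, 4, pending); (NULL, 4, pending); (NULL, NULL, done); (NULL, NULL, new); (NULL, NULL, pending); (NULL, NULL, pending)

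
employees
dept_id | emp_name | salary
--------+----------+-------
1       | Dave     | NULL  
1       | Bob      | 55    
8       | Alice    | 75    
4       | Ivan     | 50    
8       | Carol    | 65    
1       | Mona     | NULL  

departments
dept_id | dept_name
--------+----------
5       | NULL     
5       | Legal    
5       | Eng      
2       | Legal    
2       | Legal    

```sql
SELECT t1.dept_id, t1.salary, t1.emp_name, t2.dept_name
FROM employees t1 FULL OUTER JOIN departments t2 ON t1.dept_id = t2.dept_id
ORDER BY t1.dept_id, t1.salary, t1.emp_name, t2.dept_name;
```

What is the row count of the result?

FULL OUTER JOIN keeps every row from both sides; unmatched rows get NULL for the other side's columns.
Matching on t1.dept_id = t2.dept_id.
Matched pairs: 0; unmatched t1 rows kept: 6; unmatched t2 rows kept: 5.
Total: 0 matched + 11 padded = 11 rows.

11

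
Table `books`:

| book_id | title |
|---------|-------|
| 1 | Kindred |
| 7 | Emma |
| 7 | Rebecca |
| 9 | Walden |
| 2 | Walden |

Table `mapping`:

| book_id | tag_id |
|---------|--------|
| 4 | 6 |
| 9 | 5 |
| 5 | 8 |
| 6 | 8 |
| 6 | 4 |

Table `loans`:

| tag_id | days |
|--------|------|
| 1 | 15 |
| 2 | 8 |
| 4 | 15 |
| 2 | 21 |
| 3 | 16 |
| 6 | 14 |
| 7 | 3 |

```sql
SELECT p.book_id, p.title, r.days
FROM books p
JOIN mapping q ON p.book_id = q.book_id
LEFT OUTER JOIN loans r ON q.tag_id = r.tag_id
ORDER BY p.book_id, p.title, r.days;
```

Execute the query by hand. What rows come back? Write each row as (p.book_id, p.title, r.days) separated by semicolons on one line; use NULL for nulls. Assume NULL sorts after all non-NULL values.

Joins associate left-to-right: books INNER JOIN mapping on book_id gives 1 intermediate row(s).
Then LEFT JOIN `loans r` on tag_id: each of those 1 rows is kept; rows whose q.tag_id has no match in r get NULL for r's columns.

(9, Walden, NULL)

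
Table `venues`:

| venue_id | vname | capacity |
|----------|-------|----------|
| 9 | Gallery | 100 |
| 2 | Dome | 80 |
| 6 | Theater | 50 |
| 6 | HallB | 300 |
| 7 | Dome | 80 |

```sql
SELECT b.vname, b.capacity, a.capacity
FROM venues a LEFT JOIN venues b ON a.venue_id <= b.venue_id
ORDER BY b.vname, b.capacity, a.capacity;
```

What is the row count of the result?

LEFT JOIN keeps every row from `venues a`; unmatched rows get NULL for `venues b`'s columns.
Matching on a.venue_id <= b.venue_id.
- a[0] venue_id=9 → 1 match(es) in b → 1 row(s).
- a[1] venue_id=2 → 5 match(es) in b → 5 row(s).
- a[2] venue_id=6 → 4 match(es) in b → 4 row(s).
- a[3] venue_id=6 → 4 match(es) in b → 4 row(s).
- a[4] venue_id=7 → 2 match(es) in b → 2 row(s).
Total: 16 rows.

16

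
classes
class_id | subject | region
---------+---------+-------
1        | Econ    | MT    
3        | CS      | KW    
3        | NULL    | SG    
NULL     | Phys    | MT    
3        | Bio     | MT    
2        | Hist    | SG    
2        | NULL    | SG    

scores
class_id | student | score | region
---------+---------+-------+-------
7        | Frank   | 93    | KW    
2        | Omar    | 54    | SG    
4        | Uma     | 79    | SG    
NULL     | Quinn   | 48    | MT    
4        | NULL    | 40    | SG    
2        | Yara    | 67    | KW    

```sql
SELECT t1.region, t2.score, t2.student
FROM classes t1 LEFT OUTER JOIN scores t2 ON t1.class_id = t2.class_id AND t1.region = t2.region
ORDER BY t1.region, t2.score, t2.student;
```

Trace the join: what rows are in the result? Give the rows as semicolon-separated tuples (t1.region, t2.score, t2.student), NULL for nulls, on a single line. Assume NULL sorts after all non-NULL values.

LEFT JOIN keeps every row from `classes`; unmatched rows get NULL for `scores`'s columns.
Matching on t1.class_id = t2.class_id AND t1.region = t2.region. A NULL in a compared column never satisfies the condition.
- t1[0] class_id=1, region=MT → no match; kept with NULLs on the t2 side.
- t1[1] class_id=3, region=KW → no match; kept with NULLs on the t2 side.
- t1[2] class_id=3, region=SG → no match; kept with NULLs on the t2 side.
- t1[3] class_id=NULL, region=MT → no match; kept with NULLs on the t2 side.
- t1[4] class_id=3, region=MT → no match; kept with NULLs on the t2 side.
- t1[5] class_id=2, region=SG → 1 match(es) in t2 → 1 row(s).
- t1[6] class_id=2, region=SG → 1 match(es) in t2 → 1 row(s).
After projecting and ordering:
t1.region | t2.score | t2.student
KW | NULL | NULL
MT | NULL | NULL
MT | NULL | NULL
MT | NULL | NULL
SG | 54 | Omar
SG | 54 | Omar
SG | NULL | NULL

(KW, NULL, NULL); (MT, NULL, NULL); (MT, NULL, NULL); (MT, NULL, NULL); (SG, 54, Omar); (SG, 54, Omar); (SG, NULL, NULL)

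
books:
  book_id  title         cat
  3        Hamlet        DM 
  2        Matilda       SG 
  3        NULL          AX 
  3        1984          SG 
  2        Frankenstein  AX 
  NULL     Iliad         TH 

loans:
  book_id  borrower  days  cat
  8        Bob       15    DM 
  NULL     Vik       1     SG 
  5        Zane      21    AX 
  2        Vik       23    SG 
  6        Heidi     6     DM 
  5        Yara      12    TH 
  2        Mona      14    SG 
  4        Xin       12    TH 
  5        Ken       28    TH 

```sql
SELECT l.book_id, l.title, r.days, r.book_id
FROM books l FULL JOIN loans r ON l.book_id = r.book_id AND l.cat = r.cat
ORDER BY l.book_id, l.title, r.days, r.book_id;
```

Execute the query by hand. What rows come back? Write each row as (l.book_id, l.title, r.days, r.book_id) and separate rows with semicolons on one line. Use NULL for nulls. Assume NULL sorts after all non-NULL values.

FULL OUTER JOIN keeps every row from both sides; unmatched rows get NULL for the other side's columns.
Matching on l.book_id = r.book_id AND l.cat = r.cat. A NULL in a compared column never satisfies the condition.
Matched pairs: 2; unmatched l rows kept: 5; unmatched r rows kept: 7.

(2, Frankenstein, NULL, NULL); (2, Matilda, 14, 2); (2, Matilda, 23, 2); (3, 1984, NULL, NULL); (3, Hamlet, NULL, NULL); (3, NULL, NULL, NULL); (NULL, Iliad, NULL, NULL); (NULL, NULL, 1, NULL); (NULL, NULL, 6, 6); (NULL, NULL, 12, 4); (NULL, NULL, 12, 5); (NULL, NULL, 15, 8); (NULL, NULL, 21, 5); (NULL, NULL, 28, 5)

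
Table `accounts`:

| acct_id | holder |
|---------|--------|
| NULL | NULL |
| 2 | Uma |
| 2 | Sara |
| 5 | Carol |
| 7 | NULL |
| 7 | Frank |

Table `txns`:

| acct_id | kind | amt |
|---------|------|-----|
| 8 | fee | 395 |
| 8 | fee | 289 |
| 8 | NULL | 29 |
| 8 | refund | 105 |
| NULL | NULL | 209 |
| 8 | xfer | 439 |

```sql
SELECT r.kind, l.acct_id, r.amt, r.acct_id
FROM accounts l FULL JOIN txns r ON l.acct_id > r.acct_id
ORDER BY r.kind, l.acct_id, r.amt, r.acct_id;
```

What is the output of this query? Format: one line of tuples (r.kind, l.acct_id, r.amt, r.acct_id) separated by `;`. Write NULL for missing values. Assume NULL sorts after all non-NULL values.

FULL OUTER JOIN keeps every row from both sides; unmatched rows get NULL for the other side's columns.
Matching on l.acct_id > r.acct_id. A NULL in a compared column never satisfies the condition.
- l[0] acct_id=NULL → no match; kept with NULLs on the r side.
- l[1] acct_id=2 → no match; kept with NULLs on the r side.
- l[2] acct_id=2 → no match; kept with NULLs on the r side.
- l[3] acct_id=5 → no match; kept with NULLs on the r side.
- l[4] acct_id=7 → no match; kept with NULLs on the r side.
- l[5] acct_id=7 → no match; kept with NULLs on the r side.
- plus 6 unmatched r row(s), each kept with NULL l columns.

(fee, NULL, 289, 8); (fee, NULL, 395, 8); (refund, NULL, 105, 8); (xfer, NULL, 439, 8); (NULL, 2, NULL, NULL); (NULL, 2, NULL, NULL); (NULL, 5, NULL, NULL); (NULL, 7, NULL, NULL); (NULL, 7, NULL, NULL); (NULL, NULL, 29, 8); (NULL, NULL, 209, NULL); (NULL, NULL, NULL, NULL)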